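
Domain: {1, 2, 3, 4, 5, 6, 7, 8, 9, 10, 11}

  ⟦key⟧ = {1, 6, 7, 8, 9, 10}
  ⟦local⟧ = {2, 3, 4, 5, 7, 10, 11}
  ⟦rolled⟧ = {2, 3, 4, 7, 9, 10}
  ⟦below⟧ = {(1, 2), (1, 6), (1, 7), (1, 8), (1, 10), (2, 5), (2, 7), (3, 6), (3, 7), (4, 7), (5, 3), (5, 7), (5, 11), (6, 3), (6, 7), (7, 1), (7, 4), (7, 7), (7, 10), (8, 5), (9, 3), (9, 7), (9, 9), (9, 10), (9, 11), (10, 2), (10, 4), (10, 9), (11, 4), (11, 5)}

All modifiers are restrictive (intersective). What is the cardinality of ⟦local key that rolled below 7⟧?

⟦that rolled⟧ = ⟦rolled⟧ = {2, 3, 4, 7, 9, 10}
⟦below 7⟧ = {x : ⟨x, 7⟩ ∈ ⟦below⟧} = {1, 2, 3, 4, 5, 6, 7, 9}
⟦key⟧ = {1, 6, 7, 8, 9, 10}
… ∩ ⟦that rolled⟧ = {1, 6, 7, 8, 9, 10} ∩ {2, 3, 4, 7, 9, 10} = {7, 9, 10}
… ∩ ⟦below 7⟧ = {7, 9, 10} ∩ {1, 2, 3, 4, 5, 6, 7, 9} = {7, 9}
… ∩ ⟦local⟧ = {7, 9} ∩ {2, 3, 4, 5, 7, 10, 11} = {7}
⟦local key that rolled below 7⟧ = {7}, so the cardinality is 1.

1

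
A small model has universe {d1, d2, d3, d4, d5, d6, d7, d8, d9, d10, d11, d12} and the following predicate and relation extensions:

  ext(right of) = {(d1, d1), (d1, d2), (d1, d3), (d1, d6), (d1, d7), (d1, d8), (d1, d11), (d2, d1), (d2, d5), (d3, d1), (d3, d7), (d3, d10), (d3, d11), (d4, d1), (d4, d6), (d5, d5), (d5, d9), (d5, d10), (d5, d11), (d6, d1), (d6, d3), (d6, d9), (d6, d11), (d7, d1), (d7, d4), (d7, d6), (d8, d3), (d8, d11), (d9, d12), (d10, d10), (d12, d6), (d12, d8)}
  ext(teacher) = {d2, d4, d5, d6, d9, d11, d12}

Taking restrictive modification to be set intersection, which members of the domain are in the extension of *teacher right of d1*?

⟦right of d1⟧ = {x : ⟨x, d1⟩ ∈ ⟦right of⟧} = {d1, d2, d3, d4, d6, d7}
⟦teacher⟧ = {d2, d4, d5, d6, d9, d11, d12}
… ∩ ⟦right of d1⟧ = {d2, d4, d5, d6, d9, d11, d12} ∩ {d1, d2, d3, d4, d6, d7} = {d2, d4, d6}
So ⟦teacher right of d1⟧ = {d2, d4, d6}.

{d2, d4, d6}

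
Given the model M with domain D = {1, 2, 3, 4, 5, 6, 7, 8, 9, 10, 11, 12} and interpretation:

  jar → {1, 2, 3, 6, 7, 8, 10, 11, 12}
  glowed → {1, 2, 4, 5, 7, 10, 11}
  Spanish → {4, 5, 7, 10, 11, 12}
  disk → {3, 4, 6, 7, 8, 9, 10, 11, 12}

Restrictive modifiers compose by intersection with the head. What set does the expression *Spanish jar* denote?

⟦jar⟧ = {1, 2, 3, 6, 7, 8, 10, 11, 12}
… ∩ ⟦Spanish⟧ = {1, 2, 3, 6, 7, 8, 10, 11, 12} ∩ {4, 5, 7, 10, 11, 12} = {7, 10, 11, 12}
So ⟦Spanish jar⟧ = {7, 10, 11, 12}.

{7, 10, 11, 12}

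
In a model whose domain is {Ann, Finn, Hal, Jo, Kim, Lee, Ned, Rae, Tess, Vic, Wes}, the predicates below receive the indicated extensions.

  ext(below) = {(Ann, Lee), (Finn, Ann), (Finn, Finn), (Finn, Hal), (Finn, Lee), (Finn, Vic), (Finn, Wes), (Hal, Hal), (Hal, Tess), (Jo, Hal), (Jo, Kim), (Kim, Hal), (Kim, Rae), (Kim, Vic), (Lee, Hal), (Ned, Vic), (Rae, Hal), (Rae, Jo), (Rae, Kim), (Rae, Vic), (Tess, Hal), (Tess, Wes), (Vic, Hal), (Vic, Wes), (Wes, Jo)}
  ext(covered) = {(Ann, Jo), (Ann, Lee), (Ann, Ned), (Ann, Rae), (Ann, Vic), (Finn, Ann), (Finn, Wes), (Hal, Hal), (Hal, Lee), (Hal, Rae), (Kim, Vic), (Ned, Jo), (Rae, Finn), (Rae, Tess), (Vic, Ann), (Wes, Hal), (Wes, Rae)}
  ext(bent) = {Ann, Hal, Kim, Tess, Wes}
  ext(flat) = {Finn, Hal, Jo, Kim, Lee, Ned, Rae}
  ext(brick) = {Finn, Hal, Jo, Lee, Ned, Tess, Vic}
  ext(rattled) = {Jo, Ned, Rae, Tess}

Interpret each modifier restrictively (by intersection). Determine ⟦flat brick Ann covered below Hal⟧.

⟦Ann covered⟧ = {x : ⟨Ann, x⟩ ∈ ⟦covered⟧} = {Jo, Lee, Ned, Rae, Vic}
⟦below Hal⟧ = {x : ⟨x, Hal⟩ ∈ ⟦below⟧} = {Finn, Hal, Jo, Kim, Lee, Rae, Tess, Vic}
⟦brick⟧ = {Finn, Hal, Jo, Lee, Ned, Tess, Vic}
… ∩ ⟦Ann covered⟧ = {Finn, Hal, Jo, Lee, Ned, Tess, Vic} ∩ {Jo, Lee, Ned, Rae, Vic} = {Jo, Lee, Ned, Vic}
… ∩ ⟦below Hal⟧ = {Jo, Lee, Ned, Vic} ∩ {Finn, Hal, Jo, Kim, Lee, Rae, Tess, Vic} = {Jo, Lee, Vic}
… ∩ ⟦flat⟧ = {Jo, Lee, Vic} ∩ {Finn, Hal, Jo, Kim, Lee, Ned, Rae} = {Jo, Lee}
So ⟦flat brick Ann covered below Hal⟧ = {Jo, Lee}.

{Jo, Lee}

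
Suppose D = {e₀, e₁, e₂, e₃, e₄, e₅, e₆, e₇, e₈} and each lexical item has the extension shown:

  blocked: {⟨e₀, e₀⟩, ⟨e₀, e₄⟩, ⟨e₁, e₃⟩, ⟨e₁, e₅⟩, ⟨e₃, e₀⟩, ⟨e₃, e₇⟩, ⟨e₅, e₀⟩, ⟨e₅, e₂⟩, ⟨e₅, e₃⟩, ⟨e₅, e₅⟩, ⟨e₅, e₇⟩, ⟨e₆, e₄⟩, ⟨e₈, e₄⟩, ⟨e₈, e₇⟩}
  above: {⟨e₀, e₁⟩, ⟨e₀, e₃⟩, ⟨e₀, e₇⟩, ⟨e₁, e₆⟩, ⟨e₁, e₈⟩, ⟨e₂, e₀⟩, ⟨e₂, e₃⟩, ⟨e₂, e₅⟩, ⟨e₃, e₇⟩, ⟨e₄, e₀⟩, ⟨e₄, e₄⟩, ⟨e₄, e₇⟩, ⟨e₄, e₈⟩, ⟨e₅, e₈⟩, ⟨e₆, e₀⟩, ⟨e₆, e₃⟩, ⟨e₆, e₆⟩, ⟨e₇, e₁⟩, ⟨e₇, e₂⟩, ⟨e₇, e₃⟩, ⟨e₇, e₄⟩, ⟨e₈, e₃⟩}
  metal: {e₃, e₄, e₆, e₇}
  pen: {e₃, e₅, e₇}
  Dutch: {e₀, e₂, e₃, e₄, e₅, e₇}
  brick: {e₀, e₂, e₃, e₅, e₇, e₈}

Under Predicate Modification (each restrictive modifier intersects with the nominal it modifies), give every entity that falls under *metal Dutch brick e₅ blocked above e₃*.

{e₇}

⟦e₅ blocked⟧ = {x : ⟨e₅, x⟩ ∈ ⟦blocked⟧} = {e₀, e₂, e₃, e₅, e₇}
⟦above e₃⟧ = {x : ⟨x, e₃⟩ ∈ ⟦above⟧} = {e₀, e₂, e₆, e₇, e₈}
⟦brick⟧ = {e₀, e₂, e₃, e₅, e₇, e₈}
… ∩ ⟦e₅ blocked⟧ = {e₀, e₂, e₃, e₅, e₇, e₈} ∩ {e₀, e₂, e₃, e₅, e₇} = {e₀, e₂, e₃, e₅, e₇}
… ∩ ⟦above e₃⟧ = {e₀, e₂, e₃, e₅, e₇} ∩ {e₀, e₂, e₆, e₇, e₈} = {e₀, e₂, e₇}
… ∩ ⟦metal⟧ = {e₀, e₂, e₇} ∩ {e₃, e₄, e₆, e₇} = {e₇}
… ∩ ⟦Dutch⟧ = {e₇} ∩ {e₀, e₂, e₃, e₄, e₅, e₇} = {e₇}
So ⟦metal Dutch brick e₅ blocked above e₃⟧ = {e₇}.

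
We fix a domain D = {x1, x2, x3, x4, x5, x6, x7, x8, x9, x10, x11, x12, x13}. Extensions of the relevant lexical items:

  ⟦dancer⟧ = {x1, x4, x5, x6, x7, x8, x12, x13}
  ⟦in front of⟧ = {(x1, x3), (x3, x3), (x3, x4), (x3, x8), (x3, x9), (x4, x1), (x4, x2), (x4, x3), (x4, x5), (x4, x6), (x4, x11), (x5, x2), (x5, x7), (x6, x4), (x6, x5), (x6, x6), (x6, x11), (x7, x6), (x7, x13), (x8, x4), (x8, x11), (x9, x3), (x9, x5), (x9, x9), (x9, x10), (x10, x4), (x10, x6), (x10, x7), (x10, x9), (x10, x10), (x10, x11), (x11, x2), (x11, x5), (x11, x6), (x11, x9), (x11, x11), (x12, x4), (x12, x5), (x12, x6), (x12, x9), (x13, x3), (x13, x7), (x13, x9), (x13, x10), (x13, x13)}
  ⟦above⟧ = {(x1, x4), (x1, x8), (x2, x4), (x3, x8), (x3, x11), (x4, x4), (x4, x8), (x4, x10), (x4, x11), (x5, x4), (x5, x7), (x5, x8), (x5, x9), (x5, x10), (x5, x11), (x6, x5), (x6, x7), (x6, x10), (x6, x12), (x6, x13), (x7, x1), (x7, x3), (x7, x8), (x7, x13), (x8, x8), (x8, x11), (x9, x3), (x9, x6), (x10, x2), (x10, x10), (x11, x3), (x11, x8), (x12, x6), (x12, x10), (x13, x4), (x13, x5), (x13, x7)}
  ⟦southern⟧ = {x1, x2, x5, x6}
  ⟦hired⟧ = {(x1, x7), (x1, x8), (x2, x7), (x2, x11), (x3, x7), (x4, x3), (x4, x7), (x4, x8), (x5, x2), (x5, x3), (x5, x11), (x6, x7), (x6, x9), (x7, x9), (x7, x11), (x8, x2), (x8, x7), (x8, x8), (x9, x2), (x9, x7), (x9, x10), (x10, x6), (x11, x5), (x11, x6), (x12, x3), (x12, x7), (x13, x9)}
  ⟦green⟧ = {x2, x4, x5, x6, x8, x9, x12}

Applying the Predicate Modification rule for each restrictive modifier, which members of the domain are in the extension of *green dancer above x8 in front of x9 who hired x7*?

⟦above x8⟧ = {x : ⟨x, x8⟩ ∈ ⟦above⟧} = {x1, x3, x4, x5, x7, x8, x11}
⟦in front of x9⟧ = {x : ⟨x, x9⟩ ∈ ⟦in front of⟧} = {x3, x9, x10, x11, x12, x13}
⟦who hired x7⟧ = {x : ⟨x, x7⟩ ∈ ⟦hired⟧} = {x1, x2, x3, x4, x6, x8, x9, x12}
⟦dancer⟧ = {x1, x4, x5, x6, x7, x8, x12, x13}
… ∩ ⟦above x8⟧ = {x1, x4, x5, x6, x7, x8, x12, x13} ∩ {x1, x3, x4, x5, x7, x8, x11} = {x1, x4, x5, x7, x8}
… ∩ ⟦in front of x9⟧ = {x1, x4, x5, x7, x8} ∩ {x3, x9, x10, x11, x12, x13} = ∅
… ∩ ⟦who hired x7⟧ = ∅ ∩ {x1, x2, x3, x4, x6, x8, x9, x12} = ∅
… ∩ ⟦green⟧ = ∅ ∩ {x2, x4, x5, x6, x8, x9, x12} = ∅
So ⟦green dancer above x8 in front of x9 who hired x7⟧ = {}.

{}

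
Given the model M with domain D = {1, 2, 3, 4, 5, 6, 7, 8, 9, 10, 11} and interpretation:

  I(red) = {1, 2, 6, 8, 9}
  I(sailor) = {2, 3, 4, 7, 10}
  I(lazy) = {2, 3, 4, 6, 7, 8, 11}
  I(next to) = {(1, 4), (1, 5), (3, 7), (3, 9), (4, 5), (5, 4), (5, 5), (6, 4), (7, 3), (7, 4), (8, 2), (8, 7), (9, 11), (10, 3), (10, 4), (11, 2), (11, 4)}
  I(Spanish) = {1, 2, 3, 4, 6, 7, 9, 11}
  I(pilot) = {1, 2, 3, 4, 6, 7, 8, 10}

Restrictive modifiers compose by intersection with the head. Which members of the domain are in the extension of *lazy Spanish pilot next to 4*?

⟦next to 4⟧ = {x : ⟨x, 4⟩ ∈ ⟦next to⟧} = {1, 5, 6, 7, 10, 11}
⟦pilot⟧ = {1, 2, 3, 4, 6, 7, 8, 10}
… ∩ ⟦next to 4⟧ = {1, 2, 3, 4, 6, 7, 8, 10} ∩ {1, 5, 6, 7, 10, 11} = {1, 6, 7, 10}
… ∩ ⟦lazy⟧ = {1, 6, 7, 10} ∩ {2, 3, 4, 6, 7, 8, 11} = {6, 7}
… ∩ ⟦Spanish⟧ = {6, 7} ∩ {1, 2, 3, 4, 6, 7, 9, 11} = {6, 7}
So ⟦lazy Spanish pilot next to 4⟧ = {6, 7}.

{6, 7}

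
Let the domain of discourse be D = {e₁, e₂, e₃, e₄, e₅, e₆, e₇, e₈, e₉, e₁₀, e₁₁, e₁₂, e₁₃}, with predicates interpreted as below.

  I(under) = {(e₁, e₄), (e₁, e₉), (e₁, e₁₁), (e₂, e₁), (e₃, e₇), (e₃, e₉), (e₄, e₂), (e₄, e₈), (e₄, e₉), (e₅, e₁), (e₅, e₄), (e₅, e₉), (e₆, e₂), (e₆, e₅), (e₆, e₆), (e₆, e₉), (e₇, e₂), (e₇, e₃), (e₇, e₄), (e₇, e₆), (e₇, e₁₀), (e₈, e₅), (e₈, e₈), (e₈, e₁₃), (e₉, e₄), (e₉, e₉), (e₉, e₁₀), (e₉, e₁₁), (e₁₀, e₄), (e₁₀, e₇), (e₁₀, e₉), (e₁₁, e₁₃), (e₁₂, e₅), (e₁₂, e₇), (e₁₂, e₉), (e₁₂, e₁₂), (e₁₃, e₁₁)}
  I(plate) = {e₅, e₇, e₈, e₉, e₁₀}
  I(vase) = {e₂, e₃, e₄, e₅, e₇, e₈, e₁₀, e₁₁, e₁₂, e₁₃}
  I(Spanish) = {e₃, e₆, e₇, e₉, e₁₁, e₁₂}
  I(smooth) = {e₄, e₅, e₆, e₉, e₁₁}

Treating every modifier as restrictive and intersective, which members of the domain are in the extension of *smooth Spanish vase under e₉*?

{ }

⟦under e₉⟧ = {x : ⟨x, e₉⟩ ∈ ⟦under⟧} = {e₁, e₃, e₄, e₅, e₆, e₉, e₁₀, e₁₂}
⟦vase⟧ = {e₂, e₃, e₄, e₅, e₇, e₈, e₁₀, e₁₁, e₁₂, e₁₃}
… ∩ ⟦under e₉⟧ = {e₂, e₃, e₄, e₅, e₇, e₈, e₁₀, e₁₁, e₁₂, e₁₃} ∩ {e₁, e₃, e₄, e₅, e₆, e₉, e₁₀, e₁₂} = {e₃, e₄, e₅, e₁₀, e₁₂}
… ∩ ⟦smooth⟧ = {e₃, e₄, e₅, e₁₀, e₁₂} ∩ {e₄, e₅, e₆, e₉, e₁₁} = {e₄, e₅}
… ∩ ⟦Spanish⟧ = {e₄, e₅} ∩ {e₃, e₆, e₇, e₉, e₁₁, e₁₂} = ∅
So ⟦smooth Spanish vase under e₉⟧ = { }.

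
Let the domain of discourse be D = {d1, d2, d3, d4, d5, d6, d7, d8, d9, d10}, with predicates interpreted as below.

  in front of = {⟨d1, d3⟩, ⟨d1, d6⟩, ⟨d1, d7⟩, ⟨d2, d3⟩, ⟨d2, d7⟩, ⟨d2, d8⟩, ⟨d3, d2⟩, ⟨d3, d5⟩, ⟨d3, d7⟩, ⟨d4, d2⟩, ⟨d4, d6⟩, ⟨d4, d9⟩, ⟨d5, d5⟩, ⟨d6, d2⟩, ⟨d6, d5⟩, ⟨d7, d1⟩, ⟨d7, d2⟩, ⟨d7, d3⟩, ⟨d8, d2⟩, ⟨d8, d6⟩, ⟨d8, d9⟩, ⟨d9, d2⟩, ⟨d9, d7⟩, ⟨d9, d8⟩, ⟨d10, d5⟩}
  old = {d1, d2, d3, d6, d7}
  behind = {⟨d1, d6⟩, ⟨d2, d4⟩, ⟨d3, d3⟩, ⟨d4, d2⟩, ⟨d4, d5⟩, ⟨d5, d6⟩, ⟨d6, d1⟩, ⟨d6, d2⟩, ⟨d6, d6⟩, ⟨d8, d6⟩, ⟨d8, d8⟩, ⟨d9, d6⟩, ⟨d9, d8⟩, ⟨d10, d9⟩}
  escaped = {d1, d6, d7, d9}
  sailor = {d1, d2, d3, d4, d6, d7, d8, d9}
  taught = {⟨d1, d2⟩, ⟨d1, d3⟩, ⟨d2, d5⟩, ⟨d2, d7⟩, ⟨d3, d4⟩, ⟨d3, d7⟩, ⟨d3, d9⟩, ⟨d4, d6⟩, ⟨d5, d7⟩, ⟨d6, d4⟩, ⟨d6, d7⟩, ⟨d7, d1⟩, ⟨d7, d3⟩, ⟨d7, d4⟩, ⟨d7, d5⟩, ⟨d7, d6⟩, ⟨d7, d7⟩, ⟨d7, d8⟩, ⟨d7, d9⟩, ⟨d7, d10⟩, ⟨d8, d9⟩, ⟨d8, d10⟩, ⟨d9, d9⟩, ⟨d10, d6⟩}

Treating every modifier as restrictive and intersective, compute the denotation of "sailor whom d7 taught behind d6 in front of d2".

{d6, d8, d9}

⟦whom d7 taught⟧ = {x : ⟨d7, x⟩ ∈ ⟦taught⟧} = {d1, d3, d4, d5, d6, d7, d8, d9, d10}
⟦behind d6⟧ = {x : ⟨x, d6⟩ ∈ ⟦behind⟧} = {d1, d5, d6, d8, d9}
⟦in front of d2⟧ = {x : ⟨x, d2⟩ ∈ ⟦in front of⟧} = {d3, d4, d6, d7, d8, d9}
⟦sailor⟧ = {d1, d2, d3, d4, d6, d7, d8, d9}
… ∩ ⟦whom d7 taught⟧ = {d1, d2, d3, d4, d6, d7, d8, d9} ∩ {d1, d3, d4, d5, d6, d7, d8, d9, d10} = {d1, d3, d4, d6, d7, d8, d9}
… ∩ ⟦behind d6⟧ = {d1, d3, d4, d6, d7, d8, d9} ∩ {d1, d5, d6, d8, d9} = {d1, d6, d8, d9}
… ∩ ⟦in front of d2⟧ = {d1, d6, d8, d9} ∩ {d3, d4, d6, d7, d8, d9} = {d6, d8, d9}
So ⟦sailor whom d7 taught behind d6 in front of d2⟧ = {d6, d8, d9}.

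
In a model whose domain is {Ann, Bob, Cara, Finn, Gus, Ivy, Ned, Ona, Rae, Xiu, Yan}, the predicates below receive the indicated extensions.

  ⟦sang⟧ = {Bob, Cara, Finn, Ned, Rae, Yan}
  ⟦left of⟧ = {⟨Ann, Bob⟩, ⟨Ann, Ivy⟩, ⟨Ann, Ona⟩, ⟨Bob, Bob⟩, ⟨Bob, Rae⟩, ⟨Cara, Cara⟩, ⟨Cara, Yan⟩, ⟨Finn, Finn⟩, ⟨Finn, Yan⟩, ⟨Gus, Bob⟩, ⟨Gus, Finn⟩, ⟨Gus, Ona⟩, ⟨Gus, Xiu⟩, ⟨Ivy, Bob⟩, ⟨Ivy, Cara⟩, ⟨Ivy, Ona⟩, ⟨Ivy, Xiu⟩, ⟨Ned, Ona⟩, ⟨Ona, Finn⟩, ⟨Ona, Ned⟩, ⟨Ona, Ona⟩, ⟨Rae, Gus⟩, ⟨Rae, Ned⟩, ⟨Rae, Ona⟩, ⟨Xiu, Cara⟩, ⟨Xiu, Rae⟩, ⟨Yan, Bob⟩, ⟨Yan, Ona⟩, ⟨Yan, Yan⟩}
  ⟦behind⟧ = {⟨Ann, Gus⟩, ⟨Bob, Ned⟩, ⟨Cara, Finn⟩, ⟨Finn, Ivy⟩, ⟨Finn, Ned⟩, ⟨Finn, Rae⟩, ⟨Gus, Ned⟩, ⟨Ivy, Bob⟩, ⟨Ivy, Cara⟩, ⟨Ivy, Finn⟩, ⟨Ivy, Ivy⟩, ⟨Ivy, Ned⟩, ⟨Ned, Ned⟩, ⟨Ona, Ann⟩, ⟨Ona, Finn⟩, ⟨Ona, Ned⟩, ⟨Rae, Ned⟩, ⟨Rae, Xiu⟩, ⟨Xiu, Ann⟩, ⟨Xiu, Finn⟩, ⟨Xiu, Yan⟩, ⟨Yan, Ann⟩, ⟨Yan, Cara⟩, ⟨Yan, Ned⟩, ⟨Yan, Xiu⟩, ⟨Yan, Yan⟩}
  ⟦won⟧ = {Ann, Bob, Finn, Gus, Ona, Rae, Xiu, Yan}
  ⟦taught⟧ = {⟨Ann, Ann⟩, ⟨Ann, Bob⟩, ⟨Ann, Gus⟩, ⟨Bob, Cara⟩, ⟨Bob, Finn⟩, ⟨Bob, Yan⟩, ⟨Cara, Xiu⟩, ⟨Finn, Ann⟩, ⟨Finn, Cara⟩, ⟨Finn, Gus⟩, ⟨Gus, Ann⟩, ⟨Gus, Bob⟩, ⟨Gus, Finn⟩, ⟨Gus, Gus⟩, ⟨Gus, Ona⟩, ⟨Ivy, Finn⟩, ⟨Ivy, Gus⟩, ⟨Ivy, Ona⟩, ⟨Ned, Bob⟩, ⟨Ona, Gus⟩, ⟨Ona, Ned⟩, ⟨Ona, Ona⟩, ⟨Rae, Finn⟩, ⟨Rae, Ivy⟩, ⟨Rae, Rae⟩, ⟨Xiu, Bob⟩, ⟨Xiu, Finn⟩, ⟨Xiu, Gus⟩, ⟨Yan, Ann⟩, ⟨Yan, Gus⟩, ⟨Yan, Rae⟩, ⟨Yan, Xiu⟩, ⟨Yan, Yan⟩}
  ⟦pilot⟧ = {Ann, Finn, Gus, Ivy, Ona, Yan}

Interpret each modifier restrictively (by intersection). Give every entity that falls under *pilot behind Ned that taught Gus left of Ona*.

⟦behind Ned⟧ = {x : ⟨x, Ned⟩ ∈ ⟦behind⟧} = {Bob, Finn, Gus, Ivy, Ned, Ona, Rae, Yan}
⟦that taught Gus⟧ = {x : ⟨x, Gus⟩ ∈ ⟦taught⟧} = {Ann, Finn, Gus, Ivy, Ona, Xiu, Yan}
⟦left of Ona⟧ = {x : ⟨x, Ona⟩ ∈ ⟦left of⟧} = {Ann, Gus, Ivy, Ned, Ona, Rae, Yan}
⟦pilot⟧ = {Ann, Finn, Gus, Ivy, Ona, Yan}
… ∩ ⟦behind Ned⟧ = {Ann, Finn, Gus, Ivy, Ona, Yan} ∩ {Bob, Finn, Gus, Ivy, Ned, Ona, Rae, Yan} = {Finn, Gus, Ivy, Ona, Yan}
… ∩ ⟦that taught Gus⟧ = {Finn, Gus, Ivy, Ona, Yan} ∩ {Ann, Finn, Gus, Ivy, Ona, Xiu, Yan} = {Finn, Gus, Ivy, Ona, Yan}
… ∩ ⟦left of Ona⟧ = {Finn, Gus, Ivy, Ona, Yan} ∩ {Ann, Gus, Ivy, Ned, Ona, Rae, Yan} = {Gus, Ivy, Ona, Yan}
So ⟦pilot behind Ned that taught Gus left of Ona⟧ = {Gus, Ivy, Ona, Yan}.

{Gus, Ivy, Ona, Yan}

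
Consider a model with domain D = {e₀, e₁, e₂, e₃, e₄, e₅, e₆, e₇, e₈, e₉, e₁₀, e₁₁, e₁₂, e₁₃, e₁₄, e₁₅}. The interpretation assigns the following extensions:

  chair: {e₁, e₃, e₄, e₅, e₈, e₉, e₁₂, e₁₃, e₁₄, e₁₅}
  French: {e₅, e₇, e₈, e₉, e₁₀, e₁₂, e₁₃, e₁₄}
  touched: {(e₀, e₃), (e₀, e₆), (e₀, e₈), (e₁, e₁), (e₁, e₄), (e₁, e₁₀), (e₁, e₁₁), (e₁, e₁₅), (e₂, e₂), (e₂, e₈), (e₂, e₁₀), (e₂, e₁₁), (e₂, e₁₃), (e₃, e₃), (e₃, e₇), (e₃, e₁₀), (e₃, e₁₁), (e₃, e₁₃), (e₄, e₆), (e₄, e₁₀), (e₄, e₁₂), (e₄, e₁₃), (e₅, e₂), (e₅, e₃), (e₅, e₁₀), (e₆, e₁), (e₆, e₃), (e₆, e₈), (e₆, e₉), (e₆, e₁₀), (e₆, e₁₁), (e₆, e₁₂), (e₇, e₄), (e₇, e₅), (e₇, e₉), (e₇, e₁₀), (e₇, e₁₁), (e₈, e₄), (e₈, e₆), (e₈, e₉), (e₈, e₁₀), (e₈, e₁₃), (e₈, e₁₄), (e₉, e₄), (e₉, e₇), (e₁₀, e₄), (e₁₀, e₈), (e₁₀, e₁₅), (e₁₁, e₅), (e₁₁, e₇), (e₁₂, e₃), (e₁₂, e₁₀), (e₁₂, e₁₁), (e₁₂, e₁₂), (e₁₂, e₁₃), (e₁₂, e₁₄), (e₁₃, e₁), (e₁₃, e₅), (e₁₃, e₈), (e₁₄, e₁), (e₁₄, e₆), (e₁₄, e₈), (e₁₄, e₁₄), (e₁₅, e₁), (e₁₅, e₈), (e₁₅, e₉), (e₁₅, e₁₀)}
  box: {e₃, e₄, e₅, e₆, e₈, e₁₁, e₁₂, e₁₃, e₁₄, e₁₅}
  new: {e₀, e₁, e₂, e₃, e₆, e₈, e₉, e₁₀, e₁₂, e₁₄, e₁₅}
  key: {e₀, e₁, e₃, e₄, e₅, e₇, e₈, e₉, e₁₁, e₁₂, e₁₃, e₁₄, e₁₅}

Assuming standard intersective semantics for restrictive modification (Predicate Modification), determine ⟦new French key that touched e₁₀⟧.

⟦that touched e₁₀⟧ = {x : ⟨x, e₁₀⟩ ∈ ⟦touched⟧} = {e₁, e₂, e₃, e₄, e₅, e₆, e₇, e₈, e₁₂, e₁₅}
⟦key⟧ = {e₀, e₁, e₃, e₄, e₅, e₇, e₈, e₉, e₁₁, e₁₂, e₁₃, e₁₄, e₁₅}
… ∩ ⟦that touched e₁₀⟧ = {e₀, e₁, e₃, e₄, e₅, e₇, e₈, e₉, e₁₁, e₁₂, e₁₃, e₁₄, e₁₅} ∩ {e₁, e₂, e₃, e₄, e₅, e₆, e₇, e₈, e₁₂, e₁₅} = {e₁, e₃, e₄, e₅, e₇, e₈, e₁₂, e₁₅}
… ∩ ⟦new⟧ = {e₁, e₃, e₄, e₅, e₇, e₈, e₁₂, e₁₅} ∩ {e₀, e₁, e₂, e₃, e₆, e₈, e₉, e₁₀, e₁₂, e₁₄, e₁₅} = {e₁, e₃, e₈, e₁₂, e₁₅}
… ∩ ⟦French⟧ = {e₁, e₃, e₈, e₁₂, e₁₅} ∩ {e₅, e₇, e₈, e₉, e₁₀, e₁₂, e₁₃, e₁₄} = {e₈, e₁₂}
So ⟦new French key that touched e₁₀⟧ = {e₈, e₁₂}.

{e₈, e₁₂}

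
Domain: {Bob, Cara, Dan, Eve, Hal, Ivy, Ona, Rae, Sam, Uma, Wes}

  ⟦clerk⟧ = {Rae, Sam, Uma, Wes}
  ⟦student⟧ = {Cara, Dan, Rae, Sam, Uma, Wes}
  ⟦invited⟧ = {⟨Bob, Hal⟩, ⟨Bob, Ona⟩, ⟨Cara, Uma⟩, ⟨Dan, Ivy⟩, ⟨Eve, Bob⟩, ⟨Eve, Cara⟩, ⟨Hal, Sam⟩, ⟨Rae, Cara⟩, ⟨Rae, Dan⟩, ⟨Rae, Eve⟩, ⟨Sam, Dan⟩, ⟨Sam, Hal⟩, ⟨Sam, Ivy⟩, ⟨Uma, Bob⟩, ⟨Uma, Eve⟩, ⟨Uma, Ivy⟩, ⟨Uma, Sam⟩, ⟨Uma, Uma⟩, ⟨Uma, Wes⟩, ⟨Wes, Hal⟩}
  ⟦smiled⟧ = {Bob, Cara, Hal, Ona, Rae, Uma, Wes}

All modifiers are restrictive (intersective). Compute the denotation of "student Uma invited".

⟦Uma invited⟧ = {x : ⟨Uma, x⟩ ∈ ⟦invited⟧} = {Bob, Eve, Ivy, Sam, Uma, Wes}
⟦student⟧ = {Cara, Dan, Rae, Sam, Uma, Wes}
… ∩ ⟦Uma invited⟧ = {Cara, Dan, Rae, Sam, Uma, Wes} ∩ {Bob, Eve, Ivy, Sam, Uma, Wes} = {Sam, Uma, Wes}
So ⟦student Uma invited⟧ = {Sam, Uma, Wes}.

{Sam, Uma, Wes}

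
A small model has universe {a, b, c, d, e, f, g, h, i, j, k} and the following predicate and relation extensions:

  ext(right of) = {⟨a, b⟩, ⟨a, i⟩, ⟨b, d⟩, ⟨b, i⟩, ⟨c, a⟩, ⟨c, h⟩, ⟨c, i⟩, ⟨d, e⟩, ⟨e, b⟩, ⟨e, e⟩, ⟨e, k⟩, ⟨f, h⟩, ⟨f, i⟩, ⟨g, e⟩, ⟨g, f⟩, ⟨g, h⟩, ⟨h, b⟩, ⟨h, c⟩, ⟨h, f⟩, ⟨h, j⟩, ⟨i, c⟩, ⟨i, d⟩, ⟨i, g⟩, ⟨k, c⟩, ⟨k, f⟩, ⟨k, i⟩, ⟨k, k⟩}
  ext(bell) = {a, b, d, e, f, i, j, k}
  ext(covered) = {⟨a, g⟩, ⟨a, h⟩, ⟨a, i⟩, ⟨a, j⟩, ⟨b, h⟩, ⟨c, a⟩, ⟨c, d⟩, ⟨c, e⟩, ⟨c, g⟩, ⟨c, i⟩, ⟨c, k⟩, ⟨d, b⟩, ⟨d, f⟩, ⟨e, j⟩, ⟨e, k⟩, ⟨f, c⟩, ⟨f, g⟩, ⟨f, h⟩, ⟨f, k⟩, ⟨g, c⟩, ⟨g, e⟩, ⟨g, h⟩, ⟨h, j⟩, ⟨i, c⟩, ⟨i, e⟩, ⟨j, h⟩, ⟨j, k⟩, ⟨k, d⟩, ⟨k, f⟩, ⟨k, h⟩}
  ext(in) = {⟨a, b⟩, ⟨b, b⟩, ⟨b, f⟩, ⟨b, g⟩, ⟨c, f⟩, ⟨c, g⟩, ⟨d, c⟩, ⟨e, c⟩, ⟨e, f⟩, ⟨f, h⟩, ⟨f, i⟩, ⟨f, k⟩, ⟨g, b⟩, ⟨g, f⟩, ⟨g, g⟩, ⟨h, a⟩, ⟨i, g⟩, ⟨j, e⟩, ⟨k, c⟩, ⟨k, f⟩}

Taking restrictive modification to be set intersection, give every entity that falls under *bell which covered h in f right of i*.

⟦which covered h⟧ = {x : ⟨x, h⟩ ∈ ⟦covered⟧} = {a, b, f, g, j, k}
⟦in f⟧ = {x : ⟨x, f⟩ ∈ ⟦in⟧} = {b, c, e, g, k}
⟦right of i⟧ = {x : ⟨x, i⟩ ∈ ⟦right of⟧} = {a, b, c, f, k}
⟦bell⟧ = {a, b, d, e, f, i, j, k}
… ∩ ⟦which covered h⟧ = {a, b, d, e, f, i, j, k} ∩ {a, b, f, g, j, k} = {a, b, f, j, k}
… ∩ ⟦in f⟧ = {a, b, f, j, k} ∩ {b, c, e, g, k} = {b, k}
… ∩ ⟦right of i⟧ = {b, k} ∩ {a, b, c, f, k} = {b, k}
So ⟦bell which covered h in f right of i⟧ = {b, k}.

{b, k}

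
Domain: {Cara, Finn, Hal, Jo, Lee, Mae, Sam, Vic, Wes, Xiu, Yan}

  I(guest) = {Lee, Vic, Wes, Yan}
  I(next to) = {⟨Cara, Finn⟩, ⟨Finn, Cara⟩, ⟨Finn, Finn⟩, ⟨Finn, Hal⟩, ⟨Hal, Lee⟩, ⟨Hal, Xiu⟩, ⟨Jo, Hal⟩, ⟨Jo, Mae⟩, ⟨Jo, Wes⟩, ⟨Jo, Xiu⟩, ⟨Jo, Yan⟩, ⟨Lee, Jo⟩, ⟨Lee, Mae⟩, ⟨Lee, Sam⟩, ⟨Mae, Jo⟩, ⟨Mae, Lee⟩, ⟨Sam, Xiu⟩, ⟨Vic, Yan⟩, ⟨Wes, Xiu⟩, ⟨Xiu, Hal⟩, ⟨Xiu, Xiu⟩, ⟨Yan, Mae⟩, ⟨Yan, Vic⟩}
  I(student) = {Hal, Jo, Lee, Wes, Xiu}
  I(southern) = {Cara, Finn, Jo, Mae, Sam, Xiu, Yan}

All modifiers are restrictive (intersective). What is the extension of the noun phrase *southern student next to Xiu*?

⟦next to Xiu⟧ = {x : ⟨x, Xiu⟩ ∈ ⟦next to⟧} = {Hal, Jo, Sam, Wes, Xiu}
⟦student⟧ = {Hal, Jo, Lee, Wes, Xiu}
… ∩ ⟦next to Xiu⟧ = {Hal, Jo, Lee, Wes, Xiu} ∩ {Hal, Jo, Sam, Wes, Xiu} = {Hal, Jo, Wes, Xiu}
… ∩ ⟦southern⟧ = {Hal, Jo, Wes, Xiu} ∩ {Cara, Finn, Jo, Mae, Sam, Xiu, Yan} = {Jo, Xiu}
So ⟦southern student next to Xiu⟧ = {Jo, Xiu}.

{Jo, Xiu}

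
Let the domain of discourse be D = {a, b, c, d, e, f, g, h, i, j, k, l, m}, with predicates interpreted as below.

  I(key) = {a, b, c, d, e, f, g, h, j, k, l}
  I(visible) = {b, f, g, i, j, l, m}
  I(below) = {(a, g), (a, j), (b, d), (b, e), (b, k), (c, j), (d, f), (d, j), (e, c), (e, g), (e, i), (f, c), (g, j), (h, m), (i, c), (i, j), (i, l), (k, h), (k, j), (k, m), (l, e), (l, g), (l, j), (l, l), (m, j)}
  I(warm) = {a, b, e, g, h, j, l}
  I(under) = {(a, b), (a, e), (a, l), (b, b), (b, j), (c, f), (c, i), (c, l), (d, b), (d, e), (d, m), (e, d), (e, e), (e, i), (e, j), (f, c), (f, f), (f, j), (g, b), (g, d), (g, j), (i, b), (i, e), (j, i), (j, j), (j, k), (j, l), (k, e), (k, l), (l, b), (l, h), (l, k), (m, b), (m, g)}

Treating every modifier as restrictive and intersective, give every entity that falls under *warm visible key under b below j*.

⟦under b⟧ = {x : ⟨x, b⟩ ∈ ⟦under⟧} = {a, b, d, g, i, l, m}
⟦below j⟧ = {x : ⟨x, j⟩ ∈ ⟦below⟧} = {a, c, d, g, i, k, l, m}
⟦key⟧ = {a, b, c, d, e, f, g, h, j, k, l}
… ∩ ⟦under b⟧ = {a, b, c, d, e, f, g, h, j, k, l} ∩ {a, b, d, g, i, l, m} = {a, b, d, g, l}
… ∩ ⟦below j⟧ = {a, b, d, g, l} ∩ {a, c, d, g, i, k, l, m} = {a, d, g, l}
… ∩ ⟦warm⟧ = {a, d, g, l} ∩ {a, b, e, g, h, j, l} = {a, g, l}
… ∩ ⟦visible⟧ = {a, g, l} ∩ {b, f, g, i, j, l, m} = {g, l}
So ⟦warm visible key under b below j⟧ = {g, l}.

{g, l}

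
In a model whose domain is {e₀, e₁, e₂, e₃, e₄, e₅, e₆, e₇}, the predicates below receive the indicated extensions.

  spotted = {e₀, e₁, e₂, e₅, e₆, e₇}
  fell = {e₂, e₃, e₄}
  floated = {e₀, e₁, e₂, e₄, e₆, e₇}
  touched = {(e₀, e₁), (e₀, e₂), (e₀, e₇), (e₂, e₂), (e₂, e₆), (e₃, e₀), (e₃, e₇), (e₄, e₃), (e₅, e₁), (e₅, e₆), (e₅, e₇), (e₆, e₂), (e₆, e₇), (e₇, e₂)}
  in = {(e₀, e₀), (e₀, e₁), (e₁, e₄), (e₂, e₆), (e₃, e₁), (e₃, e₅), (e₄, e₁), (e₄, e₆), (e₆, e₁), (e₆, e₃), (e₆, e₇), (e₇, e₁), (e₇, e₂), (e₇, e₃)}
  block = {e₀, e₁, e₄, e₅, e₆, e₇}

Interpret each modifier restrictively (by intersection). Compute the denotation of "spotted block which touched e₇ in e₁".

⟦which touched e₇⟧ = {x : ⟨x, e₇⟩ ∈ ⟦touched⟧} = {e₀, e₃, e₅, e₆}
⟦in e₁⟧ = {x : ⟨x, e₁⟩ ∈ ⟦in⟧} = {e₀, e₃, e₄, e₆, e₇}
⟦block⟧ = {e₀, e₁, e₄, e₅, e₆, e₇}
… ∩ ⟦which touched e₇⟧ = {e₀, e₁, e₄, e₅, e₆, e₇} ∩ {e₀, e₃, e₅, e₆} = {e₀, e₅, e₆}
… ∩ ⟦in e₁⟧ = {e₀, e₅, e₆} ∩ {e₀, e₃, e₄, e₆, e₇} = {e₀, e₆}
… ∩ ⟦spotted⟧ = {e₀, e₆} ∩ {e₀, e₁, e₂, e₅, e₆, e₇} = {e₀, e₆}
So ⟦spotted block which touched e₇ in e₁⟧ = {e₀, e₆}.

{e₀, e₆}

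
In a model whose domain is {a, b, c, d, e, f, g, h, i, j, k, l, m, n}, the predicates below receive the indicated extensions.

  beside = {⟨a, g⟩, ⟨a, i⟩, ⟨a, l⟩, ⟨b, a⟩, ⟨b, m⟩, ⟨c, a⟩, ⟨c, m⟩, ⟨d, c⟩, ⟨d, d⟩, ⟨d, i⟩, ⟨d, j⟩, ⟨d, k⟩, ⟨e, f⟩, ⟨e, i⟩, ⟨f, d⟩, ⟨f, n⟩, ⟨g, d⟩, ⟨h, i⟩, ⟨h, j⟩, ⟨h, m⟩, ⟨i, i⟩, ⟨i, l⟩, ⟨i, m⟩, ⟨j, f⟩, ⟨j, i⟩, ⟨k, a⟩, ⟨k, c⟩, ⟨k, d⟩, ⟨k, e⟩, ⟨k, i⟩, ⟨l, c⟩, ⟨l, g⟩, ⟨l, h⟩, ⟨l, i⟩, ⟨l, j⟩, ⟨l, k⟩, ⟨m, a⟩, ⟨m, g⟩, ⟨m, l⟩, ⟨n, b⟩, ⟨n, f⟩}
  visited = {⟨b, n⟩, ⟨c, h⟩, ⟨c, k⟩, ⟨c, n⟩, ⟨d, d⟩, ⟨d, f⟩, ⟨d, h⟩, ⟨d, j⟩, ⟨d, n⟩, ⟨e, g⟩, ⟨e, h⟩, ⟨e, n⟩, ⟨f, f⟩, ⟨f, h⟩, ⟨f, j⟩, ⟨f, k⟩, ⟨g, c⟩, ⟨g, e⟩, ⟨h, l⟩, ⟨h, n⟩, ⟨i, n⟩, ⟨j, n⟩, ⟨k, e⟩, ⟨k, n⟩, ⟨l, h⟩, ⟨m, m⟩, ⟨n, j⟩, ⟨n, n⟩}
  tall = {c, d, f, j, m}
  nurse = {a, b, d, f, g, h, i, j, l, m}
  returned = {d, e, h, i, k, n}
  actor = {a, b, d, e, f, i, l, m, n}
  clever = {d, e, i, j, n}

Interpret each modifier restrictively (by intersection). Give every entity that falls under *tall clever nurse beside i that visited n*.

⟦beside i⟧ = {x : ⟨x, i⟩ ∈ ⟦beside⟧} = {a, d, e, h, i, j, k, l}
⟦that visited n⟧ = {x : ⟨x, n⟩ ∈ ⟦visited⟧} = {b, c, d, e, h, i, j, k, n}
⟦nurse⟧ = {a, b, d, f, g, h, i, j, l, m}
… ∩ ⟦beside i⟧ = {a, b, d, f, g, h, i, j, l, m} ∩ {a, d, e, h, i, j, k, l} = {a, d, h, i, j, l}
… ∩ ⟦that visited n⟧ = {a, d, h, i, j, l} ∩ {b, c, d, e, h, i, j, k, n} = {d, h, i, j}
… ∩ ⟦tall⟧ = {d, h, i, j} ∩ {c, d, f, j, m} = {d, j}
… ∩ ⟦clever⟧ = {d, j} ∩ {d, e, i, j, n} = {d, j}
So ⟦tall clever nurse beside i that visited n⟧ = {d, j}.

{d, j}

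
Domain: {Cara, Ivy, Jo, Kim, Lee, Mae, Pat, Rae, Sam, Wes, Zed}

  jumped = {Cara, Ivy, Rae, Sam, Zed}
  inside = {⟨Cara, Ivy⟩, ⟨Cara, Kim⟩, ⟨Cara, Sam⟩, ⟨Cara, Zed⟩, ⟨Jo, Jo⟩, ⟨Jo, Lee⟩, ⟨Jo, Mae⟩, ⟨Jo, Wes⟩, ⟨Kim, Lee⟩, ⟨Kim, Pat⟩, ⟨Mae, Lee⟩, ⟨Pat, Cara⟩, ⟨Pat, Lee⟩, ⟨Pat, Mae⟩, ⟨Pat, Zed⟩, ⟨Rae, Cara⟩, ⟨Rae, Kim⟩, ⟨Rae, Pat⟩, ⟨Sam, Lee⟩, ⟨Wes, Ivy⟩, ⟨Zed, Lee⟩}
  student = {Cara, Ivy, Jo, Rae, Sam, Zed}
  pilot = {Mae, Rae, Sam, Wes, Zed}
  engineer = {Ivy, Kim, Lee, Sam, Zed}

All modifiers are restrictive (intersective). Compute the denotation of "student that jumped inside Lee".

⟦that jumped⟧ = ⟦jumped⟧ = {Cara, Ivy, Rae, Sam, Zed}
⟦inside Lee⟧ = {x : ⟨x, Lee⟩ ∈ ⟦inside⟧} = {Jo, Kim, Mae, Pat, Sam, Zed}
⟦student⟧ = {Cara, Ivy, Jo, Rae, Sam, Zed}
… ∩ ⟦that jumped⟧ = {Cara, Ivy, Jo, Rae, Sam, Zed} ∩ {Cara, Ivy, Rae, Sam, Zed} = {Cara, Ivy, Rae, Sam, Zed}
… ∩ ⟦inside Lee⟧ = {Cara, Ivy, Rae, Sam, Zed} ∩ {Jo, Kim, Mae, Pat, Sam, Zed} = {Sam, Zed}
So ⟦student that jumped inside Lee⟧ = {Sam, Zed}.

{Sam, Zed}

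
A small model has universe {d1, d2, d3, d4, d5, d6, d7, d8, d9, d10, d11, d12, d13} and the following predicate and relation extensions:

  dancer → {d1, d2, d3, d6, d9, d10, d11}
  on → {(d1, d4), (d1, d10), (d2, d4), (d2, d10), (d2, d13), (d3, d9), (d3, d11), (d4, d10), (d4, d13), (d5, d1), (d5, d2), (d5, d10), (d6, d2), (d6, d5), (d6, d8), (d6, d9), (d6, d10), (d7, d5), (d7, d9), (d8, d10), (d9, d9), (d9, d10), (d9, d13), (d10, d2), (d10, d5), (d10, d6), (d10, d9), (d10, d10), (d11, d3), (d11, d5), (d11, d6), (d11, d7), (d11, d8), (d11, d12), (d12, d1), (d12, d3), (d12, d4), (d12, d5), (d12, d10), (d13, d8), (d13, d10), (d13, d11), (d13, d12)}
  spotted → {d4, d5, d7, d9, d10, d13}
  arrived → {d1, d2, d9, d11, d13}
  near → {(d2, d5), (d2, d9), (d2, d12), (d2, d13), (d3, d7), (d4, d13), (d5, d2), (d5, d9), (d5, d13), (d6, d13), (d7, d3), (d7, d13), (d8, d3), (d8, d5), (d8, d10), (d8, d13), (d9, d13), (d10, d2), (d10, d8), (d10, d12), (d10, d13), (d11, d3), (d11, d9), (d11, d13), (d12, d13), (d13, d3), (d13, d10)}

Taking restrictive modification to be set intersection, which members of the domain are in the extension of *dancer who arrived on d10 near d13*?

⟦who arrived⟧ = ⟦arrived⟧ = {d1, d2, d9, d11, d13}
⟦on d10⟧ = {x : ⟨x, d10⟩ ∈ ⟦on⟧} = {d1, d2, d4, d5, d6, d8, d9, d10, d12, d13}
⟦near d13⟧ = {x : ⟨x, d13⟩ ∈ ⟦near⟧} = {d2, d4, d5, d6, d7, d8, d9, d10, d11, d12}
⟦dancer⟧ = {d1, d2, d3, d6, d9, d10, d11}
… ∩ ⟦who arrived⟧ = {d1, d2, d3, d6, d9, d10, d11} ∩ {d1, d2, d9, d11, d13} = {d1, d2, d9, d11}
… ∩ ⟦on d10⟧ = {d1, d2, d9, d11} ∩ {d1, d2, d4, d5, d6, d8, d9, d10, d12, d13} = {d1, d2, d9}
… ∩ ⟦near d13⟧ = {d1, d2, d9} ∩ {d2, d4, d5, d6, d7, d8, d9, d10, d11, d12} = {d2, d9}
So ⟦dancer who arrived on d10 near d13⟧ = {d2, d9}.

{d2, d9}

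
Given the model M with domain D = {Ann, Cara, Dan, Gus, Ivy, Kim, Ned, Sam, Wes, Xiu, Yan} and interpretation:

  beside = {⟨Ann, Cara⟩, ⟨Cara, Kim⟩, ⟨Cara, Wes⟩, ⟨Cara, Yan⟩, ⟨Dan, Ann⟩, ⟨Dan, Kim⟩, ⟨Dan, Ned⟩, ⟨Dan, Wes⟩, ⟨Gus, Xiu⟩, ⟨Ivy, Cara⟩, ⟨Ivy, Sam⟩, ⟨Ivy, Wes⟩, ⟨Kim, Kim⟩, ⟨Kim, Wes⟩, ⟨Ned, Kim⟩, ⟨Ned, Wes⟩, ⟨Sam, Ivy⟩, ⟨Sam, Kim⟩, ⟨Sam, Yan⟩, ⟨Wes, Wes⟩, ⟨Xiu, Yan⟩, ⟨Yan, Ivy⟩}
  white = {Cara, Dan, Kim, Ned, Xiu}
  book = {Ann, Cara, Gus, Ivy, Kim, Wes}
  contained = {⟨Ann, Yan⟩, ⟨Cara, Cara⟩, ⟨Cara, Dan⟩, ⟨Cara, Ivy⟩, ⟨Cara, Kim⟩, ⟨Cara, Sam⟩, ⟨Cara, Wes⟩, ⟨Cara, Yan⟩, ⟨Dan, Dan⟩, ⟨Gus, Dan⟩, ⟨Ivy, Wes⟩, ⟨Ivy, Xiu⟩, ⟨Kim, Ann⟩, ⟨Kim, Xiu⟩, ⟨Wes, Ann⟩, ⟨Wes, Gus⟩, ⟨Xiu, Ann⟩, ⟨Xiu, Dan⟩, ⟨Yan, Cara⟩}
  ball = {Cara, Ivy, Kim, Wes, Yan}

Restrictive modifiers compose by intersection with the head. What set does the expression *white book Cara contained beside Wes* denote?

{Cara, Kim}

⟦Cara contained⟧ = {x : ⟨Cara, x⟩ ∈ ⟦contained⟧} = {Cara, Dan, Ivy, Kim, Sam, Wes, Yan}
⟦beside Wes⟧ = {x : ⟨x, Wes⟩ ∈ ⟦beside⟧} = {Cara, Dan, Ivy, Kim, Ned, Wes}
⟦book⟧ = {Ann, Cara, Gus, Ivy, Kim, Wes}
… ∩ ⟦Cara contained⟧ = {Ann, Cara, Gus, Ivy, Kim, Wes} ∩ {Cara, Dan, Ivy, Kim, Sam, Wes, Yan} = {Cara, Ivy, Kim, Wes}
… ∩ ⟦beside Wes⟧ = {Cara, Ivy, Kim, Wes} ∩ {Cara, Dan, Ivy, Kim, Ned, Wes} = {Cara, Ivy, Kim, Wes}
… ∩ ⟦white⟧ = {Cara, Ivy, Kim, Wes} ∩ {Cara, Dan, Kim, Ned, Xiu} = {Cara, Kim}
So ⟦white book Cara contained beside Wes⟧ = {Cara, Kim}.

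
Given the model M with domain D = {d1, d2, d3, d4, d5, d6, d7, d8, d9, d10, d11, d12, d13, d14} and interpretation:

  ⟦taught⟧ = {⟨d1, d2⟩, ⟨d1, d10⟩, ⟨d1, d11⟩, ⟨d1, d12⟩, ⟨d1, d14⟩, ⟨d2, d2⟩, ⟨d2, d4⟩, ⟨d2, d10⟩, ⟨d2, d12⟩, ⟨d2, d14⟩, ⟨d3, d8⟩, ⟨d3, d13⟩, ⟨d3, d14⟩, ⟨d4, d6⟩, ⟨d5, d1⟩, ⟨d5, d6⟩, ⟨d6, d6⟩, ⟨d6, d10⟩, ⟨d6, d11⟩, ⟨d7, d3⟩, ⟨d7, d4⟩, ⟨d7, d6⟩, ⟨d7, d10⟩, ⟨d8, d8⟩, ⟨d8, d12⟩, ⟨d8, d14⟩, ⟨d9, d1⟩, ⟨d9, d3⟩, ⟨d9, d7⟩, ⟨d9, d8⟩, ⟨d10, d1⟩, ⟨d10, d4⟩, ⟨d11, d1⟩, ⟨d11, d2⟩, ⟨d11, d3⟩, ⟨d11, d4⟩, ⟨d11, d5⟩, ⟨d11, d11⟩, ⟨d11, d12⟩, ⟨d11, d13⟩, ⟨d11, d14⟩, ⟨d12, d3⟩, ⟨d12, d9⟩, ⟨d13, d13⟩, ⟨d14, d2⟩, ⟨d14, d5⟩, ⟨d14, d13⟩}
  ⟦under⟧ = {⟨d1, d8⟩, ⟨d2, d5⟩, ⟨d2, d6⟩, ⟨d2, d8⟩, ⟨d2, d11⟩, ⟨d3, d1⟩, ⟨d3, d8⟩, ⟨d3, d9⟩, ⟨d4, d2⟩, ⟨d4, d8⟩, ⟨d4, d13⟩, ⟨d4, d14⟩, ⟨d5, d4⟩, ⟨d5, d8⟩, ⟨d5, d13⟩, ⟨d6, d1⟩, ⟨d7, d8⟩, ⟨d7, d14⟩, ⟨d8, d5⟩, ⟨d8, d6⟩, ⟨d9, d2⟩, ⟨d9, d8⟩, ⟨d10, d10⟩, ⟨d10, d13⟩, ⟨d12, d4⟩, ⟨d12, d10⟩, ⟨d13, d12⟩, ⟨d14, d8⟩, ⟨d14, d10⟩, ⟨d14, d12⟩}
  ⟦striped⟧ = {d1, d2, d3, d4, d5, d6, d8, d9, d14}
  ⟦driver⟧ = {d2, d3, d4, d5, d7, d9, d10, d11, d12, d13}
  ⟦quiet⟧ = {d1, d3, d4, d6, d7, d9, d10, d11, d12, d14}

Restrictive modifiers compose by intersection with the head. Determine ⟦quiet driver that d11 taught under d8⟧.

{d3, d4}

⟦that d11 taught⟧ = {x : ⟨d11, x⟩ ∈ ⟦taught⟧} = {d1, d2, d3, d4, d5, d11, d12, d13, d14}
⟦under d8⟧ = {x : ⟨x, d8⟩ ∈ ⟦under⟧} = {d1, d2, d3, d4, d5, d7, d9, d14}
⟦driver⟧ = {d2, d3, d4, d5, d7, d9, d10, d11, d12, d13}
… ∩ ⟦that d11 taught⟧ = {d2, d3, d4, d5, d7, d9, d10, d11, d12, d13} ∩ {d1, d2, d3, d4, d5, d11, d12, d13, d14} = {d2, d3, d4, d5, d11, d12, d13}
… ∩ ⟦under d8⟧ = {d2, d3, d4, d5, d11, d12, d13} ∩ {d1, d2, d3, d4, d5, d7, d9, d14} = {d2, d3, d4, d5}
… ∩ ⟦quiet⟧ = {d2, d3, d4, d5} ∩ {d1, d3, d4, d6, d7, d9, d10, d11, d12, d14} = {d3, d4}
So ⟦quiet driver that d11 taught under d8⟧ = {d3, d4}.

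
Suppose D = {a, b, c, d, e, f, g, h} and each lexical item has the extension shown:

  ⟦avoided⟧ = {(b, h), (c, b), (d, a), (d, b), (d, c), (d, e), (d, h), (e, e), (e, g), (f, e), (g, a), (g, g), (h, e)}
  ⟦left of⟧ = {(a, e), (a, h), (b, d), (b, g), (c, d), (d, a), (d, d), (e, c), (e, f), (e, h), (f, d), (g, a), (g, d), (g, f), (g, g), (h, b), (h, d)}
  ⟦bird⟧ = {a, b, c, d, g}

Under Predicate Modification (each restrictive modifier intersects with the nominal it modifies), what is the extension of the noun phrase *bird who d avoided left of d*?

⟦who d avoided⟧ = {x : ⟨d, x⟩ ∈ ⟦avoided⟧} = {a, b, c, e, h}
⟦left of d⟧ = {x : ⟨x, d⟩ ∈ ⟦left of⟧} = {b, c, d, f, g, h}
⟦bird⟧ = {a, b, c, d, g}
… ∩ ⟦who d avoided⟧ = {a, b, c, d, g} ∩ {a, b, c, e, h} = {a, b, c}
… ∩ ⟦left of d⟧ = {a, b, c} ∩ {b, c, d, f, g, h} = {b, c}
So ⟦bird who d avoided left of d⟧ = {b, c}.

{b, c}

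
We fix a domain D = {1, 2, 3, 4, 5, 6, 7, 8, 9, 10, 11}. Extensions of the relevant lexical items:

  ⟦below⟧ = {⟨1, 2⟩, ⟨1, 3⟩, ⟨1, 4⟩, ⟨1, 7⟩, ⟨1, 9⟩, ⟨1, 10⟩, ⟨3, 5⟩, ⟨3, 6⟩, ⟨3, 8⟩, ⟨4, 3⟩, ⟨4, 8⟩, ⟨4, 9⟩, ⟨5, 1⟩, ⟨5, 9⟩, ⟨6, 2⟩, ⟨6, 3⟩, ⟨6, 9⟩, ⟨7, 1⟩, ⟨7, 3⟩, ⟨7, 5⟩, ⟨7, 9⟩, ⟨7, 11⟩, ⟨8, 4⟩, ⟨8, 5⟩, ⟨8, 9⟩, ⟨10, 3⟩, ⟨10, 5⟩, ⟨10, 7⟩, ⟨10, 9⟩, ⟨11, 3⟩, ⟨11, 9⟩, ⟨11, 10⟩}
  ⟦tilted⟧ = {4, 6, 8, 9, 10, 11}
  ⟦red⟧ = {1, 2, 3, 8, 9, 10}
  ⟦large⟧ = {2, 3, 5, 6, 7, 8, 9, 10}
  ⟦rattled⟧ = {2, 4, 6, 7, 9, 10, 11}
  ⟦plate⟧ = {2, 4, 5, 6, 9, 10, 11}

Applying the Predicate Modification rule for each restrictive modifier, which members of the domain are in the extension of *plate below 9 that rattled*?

⟦below 9⟧ = {x : ⟨x, 9⟩ ∈ ⟦below⟧} = {1, 4, 5, 6, 7, 8, 10, 11}
⟦that rattled⟧ = ⟦rattled⟧ = {2, 4, 6, 7, 9, 10, 11}
⟦plate⟧ = {2, 4, 5, 6, 9, 10, 11}
… ∩ ⟦below 9⟧ = {2, 4, 5, 6, 9, 10, 11} ∩ {1, 4, 5, 6, 7, 8, 10, 11} = {4, 5, 6, 10, 11}
… ∩ ⟦that rattled⟧ = {4, 5, 6, 10, 11} ∩ {2, 4, 6, 7, 9, 10, 11} = {4, 6, 10, 11}
So ⟦plate below 9 that rattled⟧ = {4, 6, 10, 11}.

{4, 6, 10, 11}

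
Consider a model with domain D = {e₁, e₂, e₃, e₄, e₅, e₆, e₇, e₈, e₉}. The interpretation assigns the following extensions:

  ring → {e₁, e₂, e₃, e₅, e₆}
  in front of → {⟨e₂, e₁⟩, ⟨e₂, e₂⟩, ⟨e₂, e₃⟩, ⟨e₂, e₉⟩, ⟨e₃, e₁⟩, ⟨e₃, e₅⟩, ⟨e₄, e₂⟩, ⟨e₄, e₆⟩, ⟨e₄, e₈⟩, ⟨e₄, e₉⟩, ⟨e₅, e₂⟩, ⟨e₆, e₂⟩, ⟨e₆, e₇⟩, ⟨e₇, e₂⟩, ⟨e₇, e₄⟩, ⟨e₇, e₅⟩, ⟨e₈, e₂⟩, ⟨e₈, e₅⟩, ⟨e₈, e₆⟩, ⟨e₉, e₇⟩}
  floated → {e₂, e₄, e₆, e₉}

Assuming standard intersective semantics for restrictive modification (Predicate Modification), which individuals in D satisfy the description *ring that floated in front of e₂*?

⟦that floated⟧ = ⟦floated⟧ = {e₂, e₄, e₆, e₉}
⟦in front of e₂⟧ = {x : ⟨x, e₂⟩ ∈ ⟦in front of⟧} = {e₂, e₄, e₅, e₆, e₇, e₈}
⟦ring⟧ = {e₁, e₂, e₃, e₅, e₆}
… ∩ ⟦that floated⟧ = {e₁, e₂, e₃, e₅, e₆} ∩ {e₂, e₄, e₆, e₉} = {e₂, e₆}
… ∩ ⟦in front of e₂⟧ = {e₂, e₆} ∩ {e₂, e₄, e₅, e₆, e₇, e₈} = {e₂, e₆}
So ⟦ring that floated in front of e₂⟧ = {e₂, e₆}.

{e₂, e₆}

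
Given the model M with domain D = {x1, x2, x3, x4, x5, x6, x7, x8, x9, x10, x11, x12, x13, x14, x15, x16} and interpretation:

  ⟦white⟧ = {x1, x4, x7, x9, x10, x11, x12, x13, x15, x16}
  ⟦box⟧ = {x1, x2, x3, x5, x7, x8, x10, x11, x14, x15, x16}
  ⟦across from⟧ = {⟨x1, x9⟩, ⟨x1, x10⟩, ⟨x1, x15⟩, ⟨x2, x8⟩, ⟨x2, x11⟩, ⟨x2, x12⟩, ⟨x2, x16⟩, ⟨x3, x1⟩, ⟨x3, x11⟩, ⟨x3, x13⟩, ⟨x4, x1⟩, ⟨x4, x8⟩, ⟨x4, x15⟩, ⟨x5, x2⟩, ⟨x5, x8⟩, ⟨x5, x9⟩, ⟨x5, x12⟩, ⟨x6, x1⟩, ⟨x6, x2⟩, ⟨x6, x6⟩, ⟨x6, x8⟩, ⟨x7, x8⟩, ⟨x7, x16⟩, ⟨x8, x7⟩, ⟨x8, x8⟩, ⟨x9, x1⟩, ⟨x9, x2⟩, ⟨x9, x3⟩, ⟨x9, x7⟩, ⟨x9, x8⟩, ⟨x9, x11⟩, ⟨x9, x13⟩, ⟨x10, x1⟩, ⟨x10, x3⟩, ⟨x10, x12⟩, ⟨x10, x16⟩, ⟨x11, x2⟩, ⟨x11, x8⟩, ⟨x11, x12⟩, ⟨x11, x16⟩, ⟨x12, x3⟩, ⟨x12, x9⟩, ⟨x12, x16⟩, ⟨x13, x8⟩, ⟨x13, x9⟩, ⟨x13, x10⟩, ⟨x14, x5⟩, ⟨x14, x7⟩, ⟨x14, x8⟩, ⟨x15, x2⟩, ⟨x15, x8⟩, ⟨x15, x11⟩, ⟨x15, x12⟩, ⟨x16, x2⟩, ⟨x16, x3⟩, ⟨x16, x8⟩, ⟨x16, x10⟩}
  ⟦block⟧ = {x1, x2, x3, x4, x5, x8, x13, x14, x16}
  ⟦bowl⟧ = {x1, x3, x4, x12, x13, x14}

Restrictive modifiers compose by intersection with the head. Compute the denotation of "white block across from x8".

{x4, x13, x16}

⟦across from x8⟧ = {x : ⟨x, x8⟩ ∈ ⟦across from⟧} = {x2, x4, x5, x6, x7, x8, x9, x11, x13, x14, x15, x16}
⟦block⟧ = {x1, x2, x3, x4, x5, x8, x13, x14, x16}
… ∩ ⟦across from x8⟧ = {x1, x2, x3, x4, x5, x8, x13, x14, x16} ∩ {x2, x4, x5, x6, x7, x8, x9, x11, x13, x14, x15, x16} = {x2, x4, x5, x8, x13, x14, x16}
… ∩ ⟦white⟧ = {x2, x4, x5, x8, x13, x14, x16} ∩ {x1, x4, x7, x9, x10, x11, x12, x13, x15, x16} = {x4, x13, x16}
So ⟦white block across from x8⟧ = {x4, x13, x16}.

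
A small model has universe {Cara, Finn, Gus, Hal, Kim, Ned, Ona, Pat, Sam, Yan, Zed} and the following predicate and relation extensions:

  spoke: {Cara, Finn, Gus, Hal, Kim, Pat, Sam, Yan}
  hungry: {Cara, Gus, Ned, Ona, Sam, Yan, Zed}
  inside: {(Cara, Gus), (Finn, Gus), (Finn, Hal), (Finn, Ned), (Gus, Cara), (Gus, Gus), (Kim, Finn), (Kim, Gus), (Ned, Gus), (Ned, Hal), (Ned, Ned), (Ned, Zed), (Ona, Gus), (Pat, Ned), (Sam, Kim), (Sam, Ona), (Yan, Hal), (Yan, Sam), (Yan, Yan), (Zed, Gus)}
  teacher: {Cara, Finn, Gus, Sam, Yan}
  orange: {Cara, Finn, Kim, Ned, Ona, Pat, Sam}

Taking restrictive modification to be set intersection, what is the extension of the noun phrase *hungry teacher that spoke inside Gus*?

⟦that spoke⟧ = ⟦spoke⟧ = {Cara, Finn, Gus, Hal, Kim, Pat, Sam, Yan}
⟦inside Gus⟧ = {x : ⟨x, Gus⟩ ∈ ⟦inside⟧} = {Cara, Finn, Gus, Kim, Ned, Ona, Zed}
⟦teacher⟧ = {Cara, Finn, Gus, Sam, Yan}
… ∩ ⟦that spoke⟧ = {Cara, Finn, Gus, Sam, Yan} ∩ {Cara, Finn, Gus, Hal, Kim, Pat, Sam, Yan} = {Cara, Finn, Gus, Sam, Yan}
… ∩ ⟦inside Gus⟧ = {Cara, Finn, Gus, Sam, Yan} ∩ {Cara, Finn, Gus, Kim, Ned, Ona, Zed} = {Cara, Finn, Gus}
… ∩ ⟦hungry⟧ = {Cara, Finn, Gus} ∩ {Cara, Gus, Ned, Ona, Sam, Yan, Zed} = {Cara, Gus}
So ⟦hungry teacher that spoke inside Gus⟧ = {Cara, Gus}.

{Cara, Gus}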